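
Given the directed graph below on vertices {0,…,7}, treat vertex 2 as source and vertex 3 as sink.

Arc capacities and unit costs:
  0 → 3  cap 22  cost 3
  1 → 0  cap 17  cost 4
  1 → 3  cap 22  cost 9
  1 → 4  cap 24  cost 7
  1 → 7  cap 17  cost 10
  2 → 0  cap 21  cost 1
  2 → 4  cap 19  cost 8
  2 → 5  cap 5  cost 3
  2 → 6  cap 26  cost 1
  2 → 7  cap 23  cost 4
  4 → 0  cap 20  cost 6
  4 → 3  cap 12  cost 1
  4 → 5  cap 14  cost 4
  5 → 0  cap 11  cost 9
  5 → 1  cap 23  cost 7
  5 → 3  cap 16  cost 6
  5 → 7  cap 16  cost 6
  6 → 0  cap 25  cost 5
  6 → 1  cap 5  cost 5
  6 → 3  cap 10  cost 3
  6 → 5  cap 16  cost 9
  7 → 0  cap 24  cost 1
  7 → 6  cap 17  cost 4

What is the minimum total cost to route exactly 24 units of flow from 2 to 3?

shortest-cost path #1: 2→6→3 push 10 @ unit cost 4 (adds 40)
shortest-cost path #2: 2→0→3 push 14 @ unit cost 4 (adds 56)
total cost = 96

Minimum cost for 24 units: 96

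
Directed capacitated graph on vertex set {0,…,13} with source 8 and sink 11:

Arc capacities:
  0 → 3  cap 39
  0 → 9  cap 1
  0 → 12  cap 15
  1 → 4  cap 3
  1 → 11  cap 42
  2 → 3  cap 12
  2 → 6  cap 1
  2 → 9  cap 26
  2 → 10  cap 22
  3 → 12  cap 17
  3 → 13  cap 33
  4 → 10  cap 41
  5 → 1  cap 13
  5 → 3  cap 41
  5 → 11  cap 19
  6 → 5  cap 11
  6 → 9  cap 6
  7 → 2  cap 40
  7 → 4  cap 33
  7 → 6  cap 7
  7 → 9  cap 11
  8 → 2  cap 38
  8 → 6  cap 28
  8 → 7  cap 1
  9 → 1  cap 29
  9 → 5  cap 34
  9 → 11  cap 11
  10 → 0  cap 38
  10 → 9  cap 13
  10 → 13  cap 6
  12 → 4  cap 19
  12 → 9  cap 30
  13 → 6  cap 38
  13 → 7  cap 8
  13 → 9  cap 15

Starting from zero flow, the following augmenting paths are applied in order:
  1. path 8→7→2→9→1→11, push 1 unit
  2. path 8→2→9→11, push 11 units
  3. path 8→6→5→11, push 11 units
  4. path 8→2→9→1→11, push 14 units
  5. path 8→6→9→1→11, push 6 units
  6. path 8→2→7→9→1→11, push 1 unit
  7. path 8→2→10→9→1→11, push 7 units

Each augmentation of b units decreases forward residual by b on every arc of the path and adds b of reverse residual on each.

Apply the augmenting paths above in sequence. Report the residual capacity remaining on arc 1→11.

Residual capacity of (1,11): 13

after path 1 (8→7→2→9→1→11, push 1): res(1,11)=41
after path 2 (8→2→9→11, push 11): res(1,11)=41
after path 3 (8→6→5→11, push 11): res(1,11)=41
after path 4 (8→2→9→1→11, push 14): res(1,11)=27
after path 5 (8→6→9→1→11, push 6): res(1,11)=21
after path 6 (8→2→7→9→1→11, push 1): res(1,11)=20
after path 7 (8→2→10→9→1→11, push 7): res(1,11)=13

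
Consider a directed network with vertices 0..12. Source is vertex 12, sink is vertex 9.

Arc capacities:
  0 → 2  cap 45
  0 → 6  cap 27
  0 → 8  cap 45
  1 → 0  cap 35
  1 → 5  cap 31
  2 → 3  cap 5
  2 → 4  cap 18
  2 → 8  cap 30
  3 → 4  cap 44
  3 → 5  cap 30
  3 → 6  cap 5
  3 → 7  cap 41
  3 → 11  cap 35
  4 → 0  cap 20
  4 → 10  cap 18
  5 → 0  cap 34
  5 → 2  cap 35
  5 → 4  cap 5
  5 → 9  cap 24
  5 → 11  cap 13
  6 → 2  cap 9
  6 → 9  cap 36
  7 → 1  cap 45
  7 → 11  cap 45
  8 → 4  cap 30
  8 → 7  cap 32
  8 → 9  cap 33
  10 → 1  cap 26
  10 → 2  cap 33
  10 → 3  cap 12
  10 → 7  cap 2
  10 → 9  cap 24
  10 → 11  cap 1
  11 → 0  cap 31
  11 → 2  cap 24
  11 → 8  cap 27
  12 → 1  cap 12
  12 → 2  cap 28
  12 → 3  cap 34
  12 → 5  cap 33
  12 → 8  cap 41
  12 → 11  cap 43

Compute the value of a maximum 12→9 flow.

Maximum flow value: 107

augment #1: 12→5→9 bottleneck 24, total now 24
augment #2: 12→8→9 bottleneck 33, total now 57
augment #3: 12→3→6→9 bottleneck 5, total now 62
augment #4: 12→1→0→6→9 bottleneck 12, total now 74
augment #5: 12→2→4→10→9 bottleneck 18, total now 92
augment #6: 12→5→0→6→9 bottleneck 9, total now 101
augment #7: 12→11→0→6→9 bottleneck 6, total now 107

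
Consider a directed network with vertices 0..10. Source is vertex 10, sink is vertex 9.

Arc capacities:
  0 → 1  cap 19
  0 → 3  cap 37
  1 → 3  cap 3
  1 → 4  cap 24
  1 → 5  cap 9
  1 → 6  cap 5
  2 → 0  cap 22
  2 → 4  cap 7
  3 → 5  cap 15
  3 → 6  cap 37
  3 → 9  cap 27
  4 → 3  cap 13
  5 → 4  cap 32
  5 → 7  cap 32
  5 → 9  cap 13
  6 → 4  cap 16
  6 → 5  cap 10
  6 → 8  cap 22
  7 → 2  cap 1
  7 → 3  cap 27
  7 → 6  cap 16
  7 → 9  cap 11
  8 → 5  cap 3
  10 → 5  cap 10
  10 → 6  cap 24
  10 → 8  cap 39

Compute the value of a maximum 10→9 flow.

Maximum flow value: 36

augment #1: 10→5→9 bottleneck 10, total now 10
augment #2: 10→6→5→9 bottleneck 3, total now 13
augment #3: 10→6→4→3→9 bottleneck 13, total now 26
augment #4: 10→6→5→7→9 bottleneck 7, total now 33
augment #5: 10→8→5→7→9 bottleneck 3, total now 36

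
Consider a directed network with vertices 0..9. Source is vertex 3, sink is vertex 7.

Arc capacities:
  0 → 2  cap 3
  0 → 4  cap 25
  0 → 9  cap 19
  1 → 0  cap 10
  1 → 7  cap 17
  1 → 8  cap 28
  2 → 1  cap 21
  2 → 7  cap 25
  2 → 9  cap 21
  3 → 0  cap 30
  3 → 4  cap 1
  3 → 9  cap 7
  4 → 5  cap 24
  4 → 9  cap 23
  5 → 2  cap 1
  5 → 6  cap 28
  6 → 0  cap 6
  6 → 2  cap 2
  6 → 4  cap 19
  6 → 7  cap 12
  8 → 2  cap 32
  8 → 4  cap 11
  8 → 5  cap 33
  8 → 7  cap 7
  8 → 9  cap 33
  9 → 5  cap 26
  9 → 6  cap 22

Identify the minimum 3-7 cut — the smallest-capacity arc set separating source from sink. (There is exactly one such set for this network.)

Min-cut arcs: {(0,2), (5,2), (6,2), (6,7)} (total capacity 18)

augment #1: 3→0→2→7 push 3
augment #2: 3→9→6→7 push 7
augment #3: 3→0→9→6→7 push 5
augment #4: 3→4→5→2→7 push 1
augment #5: 3→0→9→6→2→7 push 2
max flow = 18; residual-reachable set from 3 gives S-side
cut edges (S→T): {(0,2), (5,2), (6,2), (6,7)} total cap 18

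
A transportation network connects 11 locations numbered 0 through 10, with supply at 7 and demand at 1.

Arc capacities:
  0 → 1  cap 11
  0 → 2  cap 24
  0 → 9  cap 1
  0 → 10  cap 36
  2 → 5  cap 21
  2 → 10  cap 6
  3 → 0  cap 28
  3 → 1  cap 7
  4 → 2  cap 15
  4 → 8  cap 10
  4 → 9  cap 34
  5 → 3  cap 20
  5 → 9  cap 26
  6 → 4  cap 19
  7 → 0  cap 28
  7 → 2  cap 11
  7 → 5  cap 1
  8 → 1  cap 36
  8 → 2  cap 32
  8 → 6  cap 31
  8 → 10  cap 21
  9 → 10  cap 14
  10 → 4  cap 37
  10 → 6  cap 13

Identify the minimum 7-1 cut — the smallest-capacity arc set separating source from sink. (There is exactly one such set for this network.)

Min-cut arcs: {(0,1), (3,1), (4,8)} (total capacity 28)

augment #1: 7→0→1 push 11
augment #2: 7→5→3→1 push 1
augment #3: 7→2→5→3→1 push 6
augment #4: 7→0→10→4→8→1 push 10
max flow = 28; residual-reachable set from 7 gives S-side
cut edges (S→T): {(0,1), (3,1), (4,8)} total cap 28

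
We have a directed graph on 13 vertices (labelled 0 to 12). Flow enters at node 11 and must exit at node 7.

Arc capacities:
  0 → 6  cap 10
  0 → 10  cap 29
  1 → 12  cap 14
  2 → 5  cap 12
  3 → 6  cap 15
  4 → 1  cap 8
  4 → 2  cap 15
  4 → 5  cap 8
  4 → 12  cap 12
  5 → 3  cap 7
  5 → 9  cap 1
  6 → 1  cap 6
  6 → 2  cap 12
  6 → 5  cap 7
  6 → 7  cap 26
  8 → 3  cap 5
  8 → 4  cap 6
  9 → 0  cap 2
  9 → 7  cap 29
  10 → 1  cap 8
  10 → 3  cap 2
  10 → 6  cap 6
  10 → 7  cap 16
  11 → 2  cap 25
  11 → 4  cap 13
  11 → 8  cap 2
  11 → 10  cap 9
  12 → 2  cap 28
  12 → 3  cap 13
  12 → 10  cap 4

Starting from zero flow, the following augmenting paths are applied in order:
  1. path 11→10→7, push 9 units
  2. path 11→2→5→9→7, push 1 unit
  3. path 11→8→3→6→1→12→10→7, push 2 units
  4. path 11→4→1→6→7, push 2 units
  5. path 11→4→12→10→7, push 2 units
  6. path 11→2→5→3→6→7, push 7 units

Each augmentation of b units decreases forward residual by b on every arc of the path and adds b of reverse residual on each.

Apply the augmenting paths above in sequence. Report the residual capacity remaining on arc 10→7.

after path 1 (11→10→7, push 9): res(10,7)=7
after path 2 (11→2→5→9→7, push 1): res(10,7)=7
after path 3 (11→8→3→6→1→12→10→7, push 2): res(10,7)=5
after path 4 (11→4→1→6→7, push 2): res(10,7)=5
after path 5 (11→4→12→10→7, push 2): res(10,7)=3
after path 6 (11→2→5→3→6→7, push 7): res(10,7)=3

Residual capacity of (10,7): 3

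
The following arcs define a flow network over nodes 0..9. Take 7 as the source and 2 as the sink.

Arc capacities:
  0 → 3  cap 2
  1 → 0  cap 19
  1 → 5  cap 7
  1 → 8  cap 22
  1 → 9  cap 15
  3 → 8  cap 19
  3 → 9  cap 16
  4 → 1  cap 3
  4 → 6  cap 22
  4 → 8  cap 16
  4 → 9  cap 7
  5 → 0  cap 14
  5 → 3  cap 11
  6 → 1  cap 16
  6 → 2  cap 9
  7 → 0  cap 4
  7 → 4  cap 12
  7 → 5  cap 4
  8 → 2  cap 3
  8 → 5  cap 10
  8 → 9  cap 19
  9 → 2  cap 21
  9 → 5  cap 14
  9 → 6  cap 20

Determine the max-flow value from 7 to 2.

augment #1: 7→4→6→2 bottleneck 9, total now 9
augment #2: 7→4→8→2 bottleneck 3, total now 12
augment #3: 7→0→3→9→2 bottleneck 2, total now 14
augment #4: 7→5→3→9→2 bottleneck 4, total now 18

Maximum flow value: 18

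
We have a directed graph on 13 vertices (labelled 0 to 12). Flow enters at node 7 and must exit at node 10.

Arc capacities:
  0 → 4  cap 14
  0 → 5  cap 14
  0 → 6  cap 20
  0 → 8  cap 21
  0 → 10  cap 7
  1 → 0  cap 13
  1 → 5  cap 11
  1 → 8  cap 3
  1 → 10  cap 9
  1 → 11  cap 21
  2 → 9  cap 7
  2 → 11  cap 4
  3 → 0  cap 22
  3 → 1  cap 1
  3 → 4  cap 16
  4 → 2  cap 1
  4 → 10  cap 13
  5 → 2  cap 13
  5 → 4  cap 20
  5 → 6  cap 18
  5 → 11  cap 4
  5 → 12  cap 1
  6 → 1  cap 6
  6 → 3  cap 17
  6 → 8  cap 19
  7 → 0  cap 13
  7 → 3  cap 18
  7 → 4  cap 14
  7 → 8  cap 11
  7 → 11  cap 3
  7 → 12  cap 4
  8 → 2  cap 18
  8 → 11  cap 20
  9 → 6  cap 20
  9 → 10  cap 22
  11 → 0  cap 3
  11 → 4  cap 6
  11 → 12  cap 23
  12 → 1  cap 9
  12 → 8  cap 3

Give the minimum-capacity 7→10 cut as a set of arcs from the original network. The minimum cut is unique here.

Min-cut arcs: {(0,10), (1,10), (2,9), (4,10)} (total capacity 36)

augment #1: 7→0→10 push 7
augment #2: 7→4→10 push 13
augment #3: 7→3→1→10 push 1
augment #4: 7→12→1→10 push 4
augment #5: 7→0→6→1→10 push 4
augment #6: 7→4→2→9→10 push 1
augment #7: 7→8→2→9→10 push 6
max flow = 36; residual-reachable set from 7 gives S-side
cut edges (S→T): {(0,10), (1,10), (2,9), (4,10)} total cap 36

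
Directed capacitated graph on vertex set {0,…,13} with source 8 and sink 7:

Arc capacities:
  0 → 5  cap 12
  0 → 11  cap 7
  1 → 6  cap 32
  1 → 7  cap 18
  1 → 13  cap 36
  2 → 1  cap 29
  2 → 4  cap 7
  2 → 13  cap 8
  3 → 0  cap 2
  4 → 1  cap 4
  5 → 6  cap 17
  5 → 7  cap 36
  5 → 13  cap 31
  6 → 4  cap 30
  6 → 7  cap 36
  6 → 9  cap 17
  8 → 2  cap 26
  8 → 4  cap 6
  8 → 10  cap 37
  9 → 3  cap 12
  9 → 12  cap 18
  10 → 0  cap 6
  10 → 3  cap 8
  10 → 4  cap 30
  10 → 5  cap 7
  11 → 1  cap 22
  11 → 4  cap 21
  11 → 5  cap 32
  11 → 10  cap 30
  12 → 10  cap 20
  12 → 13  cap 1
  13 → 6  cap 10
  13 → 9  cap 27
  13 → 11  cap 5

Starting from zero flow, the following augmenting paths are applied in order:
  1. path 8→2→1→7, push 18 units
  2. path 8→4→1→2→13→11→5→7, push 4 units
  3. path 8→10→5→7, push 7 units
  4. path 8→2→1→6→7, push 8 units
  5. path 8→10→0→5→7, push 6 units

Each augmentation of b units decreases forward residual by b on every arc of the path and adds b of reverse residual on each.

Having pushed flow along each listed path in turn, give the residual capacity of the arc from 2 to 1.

after path 1 (8→2→1→7, push 18): res(2,1)=11
after path 2 (8→4→1→2→13→11→5→7, push 4): res(2,1)=15
after path 3 (8→10→5→7, push 7): res(2,1)=15
after path 4 (8→2→1→6→7, push 8): res(2,1)=7
after path 5 (8→10→0→5→7, push 6): res(2,1)=7

Residual capacity of (2,1): 7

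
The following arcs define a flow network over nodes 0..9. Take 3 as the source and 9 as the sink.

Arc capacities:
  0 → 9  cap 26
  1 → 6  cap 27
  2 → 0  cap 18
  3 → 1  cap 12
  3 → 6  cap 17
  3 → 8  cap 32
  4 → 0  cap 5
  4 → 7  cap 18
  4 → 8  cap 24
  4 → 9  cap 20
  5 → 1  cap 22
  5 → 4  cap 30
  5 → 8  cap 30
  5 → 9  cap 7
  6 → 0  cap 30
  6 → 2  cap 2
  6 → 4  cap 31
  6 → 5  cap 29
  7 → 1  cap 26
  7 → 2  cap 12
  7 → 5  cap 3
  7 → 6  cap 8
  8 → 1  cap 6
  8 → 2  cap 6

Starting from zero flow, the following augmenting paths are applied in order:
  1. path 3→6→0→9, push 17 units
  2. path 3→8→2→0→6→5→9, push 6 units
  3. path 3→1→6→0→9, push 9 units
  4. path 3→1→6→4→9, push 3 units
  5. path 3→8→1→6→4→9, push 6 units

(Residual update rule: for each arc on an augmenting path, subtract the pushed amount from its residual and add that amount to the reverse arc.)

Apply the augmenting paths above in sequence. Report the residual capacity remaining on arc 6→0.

Residual capacity of (6,0): 10

after path 1 (3→6→0→9, push 17): res(6,0)=13
after path 2 (3→8→2→0→6→5→9, push 6): res(6,0)=19
after path 3 (3→1→6→0→9, push 9): res(6,0)=10
after path 4 (3→1→6→4→9, push 3): res(6,0)=10
after path 5 (3→8→1→6→4→9, push 6): res(6,0)=10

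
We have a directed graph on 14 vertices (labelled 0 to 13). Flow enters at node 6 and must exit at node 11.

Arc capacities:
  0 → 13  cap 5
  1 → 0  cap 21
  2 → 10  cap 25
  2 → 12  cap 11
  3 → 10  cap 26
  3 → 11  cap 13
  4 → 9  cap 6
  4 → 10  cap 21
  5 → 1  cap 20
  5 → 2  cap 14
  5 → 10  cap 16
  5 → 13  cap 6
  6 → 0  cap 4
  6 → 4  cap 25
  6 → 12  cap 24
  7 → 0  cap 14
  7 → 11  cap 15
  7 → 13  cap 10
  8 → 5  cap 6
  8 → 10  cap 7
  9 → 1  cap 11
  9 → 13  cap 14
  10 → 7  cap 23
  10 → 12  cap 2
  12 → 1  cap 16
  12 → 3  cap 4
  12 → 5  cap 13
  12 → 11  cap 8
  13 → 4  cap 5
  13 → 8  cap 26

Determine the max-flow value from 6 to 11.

augment #1: 6→12→11 bottleneck 8, total now 8
augment #2: 6→12→3→11 bottleneck 4, total now 12
augment #3: 6→4→10→7→11 bottleneck 15, total now 27

Maximum flow value: 27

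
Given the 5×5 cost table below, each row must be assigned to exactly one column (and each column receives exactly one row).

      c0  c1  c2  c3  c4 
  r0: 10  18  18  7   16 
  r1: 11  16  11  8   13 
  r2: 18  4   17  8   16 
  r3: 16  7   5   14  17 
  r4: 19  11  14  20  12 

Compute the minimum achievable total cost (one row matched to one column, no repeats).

one of 2 optimal assignments: row0→col0 (cost 10), row1→col3 (cost 8), row2→col1 (cost 4), row3→col2 (cost 5), row4→col4 (cost 12)
total = 10 + 8 + 4 + 5 + 12 = 39

Minimum assignment cost: 39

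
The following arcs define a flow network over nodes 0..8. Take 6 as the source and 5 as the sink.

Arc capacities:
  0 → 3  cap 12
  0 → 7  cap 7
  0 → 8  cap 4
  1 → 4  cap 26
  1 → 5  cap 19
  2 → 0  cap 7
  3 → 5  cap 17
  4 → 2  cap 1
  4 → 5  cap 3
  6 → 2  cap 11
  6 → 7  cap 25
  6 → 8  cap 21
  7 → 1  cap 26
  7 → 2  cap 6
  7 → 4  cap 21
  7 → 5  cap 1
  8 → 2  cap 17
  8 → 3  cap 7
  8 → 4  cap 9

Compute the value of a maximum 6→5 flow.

augment #1: 6→7→5 bottleneck 1, total now 1
augment #2: 6→7→1→5 bottleneck 19, total now 20
augment #3: 6→7→4→5 bottleneck 3, total now 23
augment #4: 6→8→3→5 bottleneck 7, total now 30
augment #5: 6→2→0→3→5 bottleneck 7, total now 37

Maximum flow value: 37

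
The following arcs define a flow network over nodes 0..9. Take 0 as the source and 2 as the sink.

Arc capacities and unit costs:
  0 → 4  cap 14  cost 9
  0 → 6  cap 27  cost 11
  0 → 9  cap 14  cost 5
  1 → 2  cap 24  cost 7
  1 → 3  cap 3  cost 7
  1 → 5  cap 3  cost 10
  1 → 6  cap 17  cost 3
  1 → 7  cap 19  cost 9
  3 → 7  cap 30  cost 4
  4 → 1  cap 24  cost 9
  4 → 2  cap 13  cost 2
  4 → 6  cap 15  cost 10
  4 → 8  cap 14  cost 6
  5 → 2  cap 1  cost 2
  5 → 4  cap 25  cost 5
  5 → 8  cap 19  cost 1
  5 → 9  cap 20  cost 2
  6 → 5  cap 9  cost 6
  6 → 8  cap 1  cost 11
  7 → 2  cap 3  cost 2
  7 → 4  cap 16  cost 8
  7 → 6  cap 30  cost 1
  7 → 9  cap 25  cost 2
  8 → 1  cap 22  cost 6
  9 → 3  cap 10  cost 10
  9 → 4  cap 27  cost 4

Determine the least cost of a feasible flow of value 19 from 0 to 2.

shortest-cost path #1: 0→4→2 push 13 @ unit cost 11 (adds 143)
shortest-cost path #2: 0→6→5→2 push 1 @ unit cost 19 (adds 19)
shortest-cost path #3: 0→9→3→7→2 push 3 @ unit cost 21 (adds 63)
shortest-cost path #4: 0→4→1→2 push 1 @ unit cost 25 (adds 25)
shortest-cost path #5: 0→9→4→1→2 push 1 @ unit cost 25 (adds 25)
total cost = 275

Minimum cost for 19 units: 275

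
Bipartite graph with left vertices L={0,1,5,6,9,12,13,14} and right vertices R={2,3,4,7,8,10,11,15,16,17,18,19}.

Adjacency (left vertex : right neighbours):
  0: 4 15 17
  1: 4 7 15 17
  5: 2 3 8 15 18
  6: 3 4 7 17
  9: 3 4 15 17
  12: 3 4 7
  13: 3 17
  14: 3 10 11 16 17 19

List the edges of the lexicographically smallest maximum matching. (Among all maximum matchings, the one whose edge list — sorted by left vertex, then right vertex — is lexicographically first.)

Lex-smallest maximum matching: {(0,4), (1,7), (5,2), (6,3), (9,15), (13,17), (14,10)}

|M| = 7 (so the lex-smallest maximum matching has 7 edges)
process left vertices in ascending order; for each, take the smallest-labelled available neighbour that still permits 7 edges overall, or leave it unmatched if none does
lex-smallest matching: {0-4, 1-7, 5-2, 6-3, 9-15, 13-17, 14-10}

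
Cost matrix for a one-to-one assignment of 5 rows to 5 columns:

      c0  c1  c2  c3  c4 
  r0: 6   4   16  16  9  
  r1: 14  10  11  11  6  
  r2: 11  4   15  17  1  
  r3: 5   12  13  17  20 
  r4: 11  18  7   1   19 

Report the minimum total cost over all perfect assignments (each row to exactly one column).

optimal assignment: row0→col1 (cost 4), row1→col2 (cost 11), row2→col4 (cost 1), row3→col0 (cost 5), row4→col3 (cost 1)
total = 4 + 11 + 1 + 5 + 1 = 22

Minimum assignment cost: 22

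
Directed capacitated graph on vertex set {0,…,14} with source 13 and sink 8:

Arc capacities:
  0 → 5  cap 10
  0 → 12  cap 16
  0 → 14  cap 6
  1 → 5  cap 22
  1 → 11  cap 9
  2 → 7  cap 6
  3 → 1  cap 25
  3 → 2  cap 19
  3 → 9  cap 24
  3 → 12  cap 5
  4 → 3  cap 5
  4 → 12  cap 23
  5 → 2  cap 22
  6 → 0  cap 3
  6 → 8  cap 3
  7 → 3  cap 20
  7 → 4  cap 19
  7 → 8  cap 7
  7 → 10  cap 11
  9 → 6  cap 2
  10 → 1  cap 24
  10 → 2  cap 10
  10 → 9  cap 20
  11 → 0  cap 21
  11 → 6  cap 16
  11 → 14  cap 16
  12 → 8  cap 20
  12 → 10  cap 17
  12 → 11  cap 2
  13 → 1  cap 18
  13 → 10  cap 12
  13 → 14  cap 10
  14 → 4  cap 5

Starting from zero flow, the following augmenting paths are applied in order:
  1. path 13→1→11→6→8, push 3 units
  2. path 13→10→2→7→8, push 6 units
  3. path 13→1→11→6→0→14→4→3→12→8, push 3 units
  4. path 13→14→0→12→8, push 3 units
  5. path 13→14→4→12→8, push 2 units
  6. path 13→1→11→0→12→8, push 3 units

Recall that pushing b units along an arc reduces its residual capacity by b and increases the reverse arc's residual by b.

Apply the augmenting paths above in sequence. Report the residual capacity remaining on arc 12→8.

Residual capacity of (12,8): 9

after path 1 (13→1→11→6→8, push 3): res(12,8)=20
after path 2 (13→10→2→7→8, push 6): res(12,8)=20
after path 3 (13→1→11→6→0→14→4→3→12→8, push 3): res(12,8)=17
after path 4 (13→14→0→12→8, push 3): res(12,8)=14
after path 5 (13→14→4→12→8, push 2): res(12,8)=12
after path 6 (13→1→11→0→12→8, push 3): res(12,8)=9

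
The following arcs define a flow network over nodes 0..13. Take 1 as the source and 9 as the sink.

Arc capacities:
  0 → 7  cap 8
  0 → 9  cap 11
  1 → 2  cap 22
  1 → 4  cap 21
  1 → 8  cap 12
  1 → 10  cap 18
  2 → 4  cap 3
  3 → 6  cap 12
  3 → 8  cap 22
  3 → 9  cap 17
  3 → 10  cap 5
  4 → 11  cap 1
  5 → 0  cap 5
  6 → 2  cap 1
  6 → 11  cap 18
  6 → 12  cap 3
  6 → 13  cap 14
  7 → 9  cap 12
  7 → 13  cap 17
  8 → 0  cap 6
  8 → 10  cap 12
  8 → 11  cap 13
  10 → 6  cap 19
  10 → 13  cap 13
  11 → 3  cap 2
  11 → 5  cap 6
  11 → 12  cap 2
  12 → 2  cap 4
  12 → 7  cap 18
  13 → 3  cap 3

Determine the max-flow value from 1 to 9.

augment #1: 1→8→0→9 bottleneck 6, total now 6
augment #2: 1→4→11→3→9 bottleneck 1, total now 7
augment #3: 1→8→11→3→9 bottleneck 1, total now 8
augment #4: 1→10→13→3→9 bottleneck 3, total now 11
augment #5: 1→8→11→5→0→9 bottleneck 5, total now 16
augment #6: 1→10→6→12→7→9 bottleneck 3, total now 19
augment #7: 1→10→6→11→12→7→9 bottleneck 2, total now 21

Maximum flow value: 21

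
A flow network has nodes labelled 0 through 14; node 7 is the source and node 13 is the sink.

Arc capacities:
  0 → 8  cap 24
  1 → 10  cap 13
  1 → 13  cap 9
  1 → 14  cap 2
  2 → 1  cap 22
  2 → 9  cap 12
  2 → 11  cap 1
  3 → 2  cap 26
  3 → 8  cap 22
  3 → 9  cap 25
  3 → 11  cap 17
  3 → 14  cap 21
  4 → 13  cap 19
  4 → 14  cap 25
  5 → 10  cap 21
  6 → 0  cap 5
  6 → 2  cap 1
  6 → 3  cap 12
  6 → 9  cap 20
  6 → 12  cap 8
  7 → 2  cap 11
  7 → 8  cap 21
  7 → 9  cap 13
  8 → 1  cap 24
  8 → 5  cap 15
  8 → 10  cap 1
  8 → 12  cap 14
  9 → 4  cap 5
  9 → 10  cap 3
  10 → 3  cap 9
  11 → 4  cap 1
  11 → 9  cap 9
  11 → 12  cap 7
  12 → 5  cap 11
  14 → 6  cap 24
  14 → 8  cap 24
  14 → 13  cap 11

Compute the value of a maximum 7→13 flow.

Maximum flow value: 26

augment #1: 7→2→1→13 bottleneck 9, total now 9
augment #2: 7→9→4→13 bottleneck 5, total now 14
augment #3: 7→2→1→14→13 bottleneck 2, total now 16
augment #4: 7→8→10→3→14→13 bottleneck 1, total now 17
augment #5: 7→9→10→3→14→13 bottleneck 3, total now 20
augment #6: 7→8→1→2→11→4→13 bottleneck 1, total now 21
augment #7: 7→8→1→10→3→14→13 bottleneck 5, total now 26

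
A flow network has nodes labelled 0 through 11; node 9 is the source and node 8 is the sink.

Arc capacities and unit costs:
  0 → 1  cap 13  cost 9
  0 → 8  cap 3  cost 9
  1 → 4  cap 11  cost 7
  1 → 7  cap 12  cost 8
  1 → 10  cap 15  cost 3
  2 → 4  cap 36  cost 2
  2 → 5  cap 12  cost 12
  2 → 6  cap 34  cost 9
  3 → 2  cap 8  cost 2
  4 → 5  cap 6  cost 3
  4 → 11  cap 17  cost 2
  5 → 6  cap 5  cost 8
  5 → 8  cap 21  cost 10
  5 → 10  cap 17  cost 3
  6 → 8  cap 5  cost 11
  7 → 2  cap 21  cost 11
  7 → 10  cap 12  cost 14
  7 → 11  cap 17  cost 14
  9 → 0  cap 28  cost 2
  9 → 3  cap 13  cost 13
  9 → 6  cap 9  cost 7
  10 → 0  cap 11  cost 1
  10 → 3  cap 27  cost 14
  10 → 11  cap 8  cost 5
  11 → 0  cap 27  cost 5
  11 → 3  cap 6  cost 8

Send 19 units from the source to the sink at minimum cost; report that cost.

Minimum cost for 19 units: 491

shortest-cost path #1: 9→0→8 push 3 @ unit cost 11 (adds 33)
shortest-cost path #2: 9→6→8 push 5 @ unit cost 18 (adds 90)
shortest-cost path #3: 9→3→2→4→5→8 push 6 @ unit cost 30 (adds 180)
shortest-cost path #4: 9→3→2→5→8 push 2 @ unit cost 37 (adds 74)
shortest-cost path #5: 9→0→1→4→2→5→8 push 3 @ unit cost 38 (adds 114)
total cost = 491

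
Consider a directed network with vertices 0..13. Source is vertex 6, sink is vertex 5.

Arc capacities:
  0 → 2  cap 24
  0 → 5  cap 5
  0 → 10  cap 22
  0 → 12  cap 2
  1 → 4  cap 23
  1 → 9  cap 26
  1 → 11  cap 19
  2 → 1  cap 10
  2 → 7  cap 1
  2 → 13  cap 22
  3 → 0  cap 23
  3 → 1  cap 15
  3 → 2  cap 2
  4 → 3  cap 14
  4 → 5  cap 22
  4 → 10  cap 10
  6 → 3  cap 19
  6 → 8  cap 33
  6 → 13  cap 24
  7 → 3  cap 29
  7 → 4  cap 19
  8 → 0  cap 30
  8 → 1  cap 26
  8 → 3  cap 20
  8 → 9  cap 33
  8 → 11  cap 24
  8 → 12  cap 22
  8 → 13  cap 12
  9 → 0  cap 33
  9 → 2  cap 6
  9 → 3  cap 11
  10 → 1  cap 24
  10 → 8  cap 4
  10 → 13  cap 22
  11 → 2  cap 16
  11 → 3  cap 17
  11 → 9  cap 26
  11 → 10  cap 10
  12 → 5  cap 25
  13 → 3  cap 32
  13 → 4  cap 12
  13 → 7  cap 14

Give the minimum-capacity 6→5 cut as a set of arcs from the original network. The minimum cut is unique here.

Min-cut arcs: {(0,5), (0,12), (4,5), (8,12)} (total capacity 51)

augment #1: 6→3→0→5 push 5
augment #2: 6→8→12→5 push 22
augment #3: 6→13→4→5 push 12
augment #4: 6→3→0→12→5 push 2
augment #5: 6→3→1→4→5 push 10
max flow = 51; residual-reachable set from 6 gives S-side
cut edges (S→T): {(0,5), (0,12), (4,5), (8,12)} total cap 51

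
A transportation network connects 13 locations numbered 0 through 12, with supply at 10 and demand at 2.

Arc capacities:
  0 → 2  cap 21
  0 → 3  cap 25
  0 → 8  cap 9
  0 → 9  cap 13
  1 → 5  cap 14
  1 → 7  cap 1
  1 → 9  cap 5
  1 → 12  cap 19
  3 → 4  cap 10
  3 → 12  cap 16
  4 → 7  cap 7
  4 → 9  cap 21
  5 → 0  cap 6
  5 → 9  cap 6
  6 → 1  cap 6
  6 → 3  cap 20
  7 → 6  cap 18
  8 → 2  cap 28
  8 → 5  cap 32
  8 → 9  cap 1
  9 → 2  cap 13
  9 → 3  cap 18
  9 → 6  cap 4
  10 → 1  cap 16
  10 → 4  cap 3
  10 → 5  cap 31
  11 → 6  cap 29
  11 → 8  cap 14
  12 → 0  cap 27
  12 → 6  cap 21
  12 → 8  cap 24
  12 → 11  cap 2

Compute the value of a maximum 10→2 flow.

Maximum flow value: 31

augment #1: 10→1→9→2 bottleneck 5, total now 5
augment #2: 10→4→9→2 bottleneck 3, total now 8
augment #3: 10→5→0→2 bottleneck 6, total now 14
augment #4: 10→5→9→2 bottleneck 5, total now 19
augment #5: 10→1→12→0→2 bottleneck 11, total now 30
augment #6: 10→5→9→1→12→0→2 bottleneck 1, total now 31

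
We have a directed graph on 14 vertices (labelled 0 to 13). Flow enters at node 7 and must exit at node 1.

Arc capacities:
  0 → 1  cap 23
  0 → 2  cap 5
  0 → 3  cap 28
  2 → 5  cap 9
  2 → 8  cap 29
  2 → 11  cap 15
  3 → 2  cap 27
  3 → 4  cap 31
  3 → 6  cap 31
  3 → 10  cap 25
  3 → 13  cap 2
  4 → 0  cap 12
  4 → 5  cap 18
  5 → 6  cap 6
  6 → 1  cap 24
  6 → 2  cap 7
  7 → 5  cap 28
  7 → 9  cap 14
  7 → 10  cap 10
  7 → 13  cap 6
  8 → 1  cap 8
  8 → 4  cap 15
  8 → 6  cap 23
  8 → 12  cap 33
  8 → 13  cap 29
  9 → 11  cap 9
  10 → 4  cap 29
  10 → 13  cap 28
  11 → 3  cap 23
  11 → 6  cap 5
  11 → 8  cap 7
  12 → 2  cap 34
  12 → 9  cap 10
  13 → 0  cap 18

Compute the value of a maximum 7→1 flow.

augment #1: 7→5→6→1 bottleneck 6, total now 6
augment #2: 7→13→0→1 bottleneck 6, total now 12
augment #3: 7→9→11→6→1 bottleneck 5, total now 17
augment #4: 7→9→11→8→1 bottleneck 4, total now 21
augment #5: 7→10→4→0→1 bottleneck 10, total now 31

Maximum flow value: 31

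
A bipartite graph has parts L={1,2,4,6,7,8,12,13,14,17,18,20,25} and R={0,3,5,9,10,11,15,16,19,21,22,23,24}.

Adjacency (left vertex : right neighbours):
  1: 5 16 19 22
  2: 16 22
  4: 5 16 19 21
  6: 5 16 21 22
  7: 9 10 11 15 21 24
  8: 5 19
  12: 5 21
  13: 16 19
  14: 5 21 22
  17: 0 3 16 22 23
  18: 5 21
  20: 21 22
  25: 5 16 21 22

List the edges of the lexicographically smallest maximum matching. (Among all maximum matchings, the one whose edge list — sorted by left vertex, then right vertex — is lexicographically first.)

Lex-smallest maximum matching: {(1,5), (2,16), (4,19), (6,21), (7,9), (14,22), (17,0)}

|M| = 7 (so the lex-smallest maximum matching has 7 edges)
process left vertices in ascending order; for each, take the smallest-labelled available neighbour that still permits 7 edges overall, or leave it unmatched if none does
lex-smallest matching: {1-5, 2-16, 4-19, 6-21, 7-9, 14-22, 17-0}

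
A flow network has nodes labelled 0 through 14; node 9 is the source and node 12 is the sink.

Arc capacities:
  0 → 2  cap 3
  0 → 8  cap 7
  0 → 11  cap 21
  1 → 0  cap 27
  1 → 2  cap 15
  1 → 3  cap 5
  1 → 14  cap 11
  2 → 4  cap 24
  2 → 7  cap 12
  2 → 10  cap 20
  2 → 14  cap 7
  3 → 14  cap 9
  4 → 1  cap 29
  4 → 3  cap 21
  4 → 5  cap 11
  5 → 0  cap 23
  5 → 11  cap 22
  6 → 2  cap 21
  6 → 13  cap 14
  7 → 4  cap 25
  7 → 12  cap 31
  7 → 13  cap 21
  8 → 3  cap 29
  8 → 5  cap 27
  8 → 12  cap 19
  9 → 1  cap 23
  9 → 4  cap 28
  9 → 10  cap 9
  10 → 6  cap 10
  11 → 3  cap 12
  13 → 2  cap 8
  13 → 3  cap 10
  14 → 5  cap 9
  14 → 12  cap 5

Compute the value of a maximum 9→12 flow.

Maximum flow value: 24

augment #1: 9→1→14→12 bottleneck 5, total now 5
augment #2: 9→1→0→8→12 bottleneck 7, total now 12
augment #3: 9→1→2→7→12 bottleneck 11, total now 23
augment #4: 9→4→1→2→7→12 bottleneck 1, total now 24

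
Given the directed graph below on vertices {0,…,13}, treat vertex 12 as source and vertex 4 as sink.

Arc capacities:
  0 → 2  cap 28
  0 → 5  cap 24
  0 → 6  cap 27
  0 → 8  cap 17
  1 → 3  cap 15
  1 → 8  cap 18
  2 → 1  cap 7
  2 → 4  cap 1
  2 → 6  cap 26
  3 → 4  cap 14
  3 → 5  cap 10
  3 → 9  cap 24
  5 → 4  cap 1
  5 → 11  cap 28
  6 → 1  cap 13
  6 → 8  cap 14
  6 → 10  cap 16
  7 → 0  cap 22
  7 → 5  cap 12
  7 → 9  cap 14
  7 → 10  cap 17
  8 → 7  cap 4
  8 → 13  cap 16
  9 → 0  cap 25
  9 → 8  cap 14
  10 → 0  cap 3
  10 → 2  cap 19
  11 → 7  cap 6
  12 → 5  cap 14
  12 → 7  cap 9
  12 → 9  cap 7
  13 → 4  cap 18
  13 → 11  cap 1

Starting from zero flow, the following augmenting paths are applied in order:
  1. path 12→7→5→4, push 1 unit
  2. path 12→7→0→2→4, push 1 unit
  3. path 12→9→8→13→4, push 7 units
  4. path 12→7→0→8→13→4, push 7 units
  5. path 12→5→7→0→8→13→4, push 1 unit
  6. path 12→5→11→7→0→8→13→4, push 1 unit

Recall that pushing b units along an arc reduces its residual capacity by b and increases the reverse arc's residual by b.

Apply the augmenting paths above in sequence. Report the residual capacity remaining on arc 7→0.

Residual capacity of (7,0): 12

after path 1 (12→7→5→4, push 1): res(7,0)=22
after path 2 (12→7→0→2→4, push 1): res(7,0)=21
after path 3 (12→9→8→13→4, push 7): res(7,0)=21
after path 4 (12→7→0→8→13→4, push 7): res(7,0)=14
after path 5 (12→5→7→0→8→13→4, push 1): res(7,0)=13
after path 6 (12→5→11→7→0→8→13→4, push 1): res(7,0)=12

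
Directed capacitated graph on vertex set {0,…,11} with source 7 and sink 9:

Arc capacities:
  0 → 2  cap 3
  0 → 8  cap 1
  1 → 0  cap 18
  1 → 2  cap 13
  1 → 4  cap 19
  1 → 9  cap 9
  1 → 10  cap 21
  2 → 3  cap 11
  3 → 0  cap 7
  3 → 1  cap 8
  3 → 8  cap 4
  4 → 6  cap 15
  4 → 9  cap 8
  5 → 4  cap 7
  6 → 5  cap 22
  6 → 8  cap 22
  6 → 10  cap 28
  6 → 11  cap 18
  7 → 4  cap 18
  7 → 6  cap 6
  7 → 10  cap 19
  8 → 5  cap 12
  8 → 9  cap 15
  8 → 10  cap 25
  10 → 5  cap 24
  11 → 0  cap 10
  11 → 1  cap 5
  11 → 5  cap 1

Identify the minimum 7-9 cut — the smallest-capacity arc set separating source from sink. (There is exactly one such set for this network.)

Min-cut arcs: {(4,6), (4,9), (7,6)} (total capacity 29)

augment #1: 7→4→9 push 8
augment #2: 7→6→8→9 push 6
augment #3: 7→4→6→8→9 push 9
augment #4: 7→4→6→11→1→9 push 1
augment #5: 7→10→5→4→6→11→1→9 push 4
augment #6: 7→10→5→4→6→11→0→2→3→1→9 push 1
max flow = 29; residual-reachable set from 7 gives S-side
cut edges (S→T): {(4,6), (4,9), (7,6)} total cap 29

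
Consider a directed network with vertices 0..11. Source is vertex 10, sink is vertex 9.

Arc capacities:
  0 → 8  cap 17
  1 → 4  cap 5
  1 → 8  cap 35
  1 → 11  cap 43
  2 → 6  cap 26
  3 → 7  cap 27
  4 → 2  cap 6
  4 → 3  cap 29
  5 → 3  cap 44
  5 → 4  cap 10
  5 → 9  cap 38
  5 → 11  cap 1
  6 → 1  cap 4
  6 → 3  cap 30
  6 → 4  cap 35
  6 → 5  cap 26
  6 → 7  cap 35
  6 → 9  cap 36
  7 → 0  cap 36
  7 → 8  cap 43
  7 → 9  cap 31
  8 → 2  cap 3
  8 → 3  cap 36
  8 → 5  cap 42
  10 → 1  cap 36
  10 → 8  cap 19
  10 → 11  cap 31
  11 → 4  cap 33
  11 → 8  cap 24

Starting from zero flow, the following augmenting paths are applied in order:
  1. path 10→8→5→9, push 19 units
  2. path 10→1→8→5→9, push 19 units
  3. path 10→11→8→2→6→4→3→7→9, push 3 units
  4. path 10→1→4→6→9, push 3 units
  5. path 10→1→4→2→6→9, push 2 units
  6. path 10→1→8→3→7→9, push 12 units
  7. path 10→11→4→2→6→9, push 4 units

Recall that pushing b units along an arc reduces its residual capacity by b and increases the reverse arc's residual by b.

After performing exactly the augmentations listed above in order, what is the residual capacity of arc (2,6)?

Residual capacity of (2,6): 17

after path 1 (10→8→5→9, push 19): res(2,6)=26
after path 2 (10→1→8→5→9, push 19): res(2,6)=26
after path 3 (10→11→8→2→6→4→3→7→9, push 3): res(2,6)=23
after path 4 (10→1→4→6→9, push 3): res(2,6)=23
after path 5 (10→1→4→2→6→9, push 2): res(2,6)=21
after path 6 (10→1→8→3→7→9, push 12): res(2,6)=21
after path 7 (10→11→4→2→6→9, push 4): res(2,6)=17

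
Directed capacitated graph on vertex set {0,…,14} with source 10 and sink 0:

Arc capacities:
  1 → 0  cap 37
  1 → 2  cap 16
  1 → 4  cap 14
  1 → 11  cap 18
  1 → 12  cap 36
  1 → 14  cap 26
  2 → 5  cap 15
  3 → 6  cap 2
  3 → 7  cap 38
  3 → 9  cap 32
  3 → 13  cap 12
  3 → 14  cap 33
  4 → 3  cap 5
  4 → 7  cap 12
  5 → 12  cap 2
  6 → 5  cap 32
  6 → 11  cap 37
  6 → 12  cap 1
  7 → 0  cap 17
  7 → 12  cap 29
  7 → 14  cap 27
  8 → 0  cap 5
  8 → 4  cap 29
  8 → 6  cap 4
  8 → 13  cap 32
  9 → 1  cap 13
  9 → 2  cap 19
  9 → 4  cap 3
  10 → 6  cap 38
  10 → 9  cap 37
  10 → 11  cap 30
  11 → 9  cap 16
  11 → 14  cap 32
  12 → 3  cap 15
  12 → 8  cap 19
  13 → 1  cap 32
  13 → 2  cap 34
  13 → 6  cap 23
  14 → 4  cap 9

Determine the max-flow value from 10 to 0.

augment #1: 10→9→1→0 bottleneck 13, total now 13
augment #2: 10→6→12→8→0 bottleneck 1, total now 14
augment #3: 10→9→4→7→0 bottleneck 3, total now 17
augment #4: 10→6→5→12→8→0 bottleneck 2, total now 19
augment #5: 10→11→14→4→7→0 bottleneck 9, total now 28

Maximum flow value: 28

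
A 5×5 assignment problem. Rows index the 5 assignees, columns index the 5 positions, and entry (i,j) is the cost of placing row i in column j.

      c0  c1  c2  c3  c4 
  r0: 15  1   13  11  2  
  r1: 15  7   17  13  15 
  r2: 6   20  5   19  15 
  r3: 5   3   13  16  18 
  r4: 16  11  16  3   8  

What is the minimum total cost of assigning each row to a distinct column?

Minimum assignment cost: 22

optimal assignment: row0→col4 (cost 2), row1→col1 (cost 7), row2→col2 (cost 5), row3→col0 (cost 5), row4→col3 (cost 3)
total = 2 + 7 + 5 + 5 + 3 = 22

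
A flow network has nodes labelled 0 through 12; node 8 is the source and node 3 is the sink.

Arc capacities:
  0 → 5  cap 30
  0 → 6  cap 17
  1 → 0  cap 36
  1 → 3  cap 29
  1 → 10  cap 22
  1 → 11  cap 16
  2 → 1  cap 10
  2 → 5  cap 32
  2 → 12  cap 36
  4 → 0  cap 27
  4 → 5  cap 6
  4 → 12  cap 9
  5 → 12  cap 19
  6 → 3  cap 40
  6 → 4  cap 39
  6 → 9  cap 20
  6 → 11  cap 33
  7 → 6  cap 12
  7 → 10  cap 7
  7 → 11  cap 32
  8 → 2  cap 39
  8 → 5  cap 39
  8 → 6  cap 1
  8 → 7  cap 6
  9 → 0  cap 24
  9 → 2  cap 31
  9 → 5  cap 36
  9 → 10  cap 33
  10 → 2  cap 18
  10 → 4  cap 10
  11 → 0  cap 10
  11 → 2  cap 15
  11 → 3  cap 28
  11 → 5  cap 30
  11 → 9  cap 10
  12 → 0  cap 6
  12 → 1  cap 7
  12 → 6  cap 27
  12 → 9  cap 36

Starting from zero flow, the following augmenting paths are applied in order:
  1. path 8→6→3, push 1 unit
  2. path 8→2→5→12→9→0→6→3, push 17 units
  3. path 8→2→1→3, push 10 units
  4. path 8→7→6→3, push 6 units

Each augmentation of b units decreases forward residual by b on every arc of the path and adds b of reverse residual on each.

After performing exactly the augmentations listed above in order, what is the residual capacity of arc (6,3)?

Residual capacity of (6,3): 16

after path 1 (8→6→3, push 1): res(6,3)=39
after path 2 (8→2→5→12→9→0→6→3, push 17): res(6,3)=22
after path 3 (8→2→1→3, push 10): res(6,3)=22
after path 4 (8→7→6→3, push 6): res(6,3)=16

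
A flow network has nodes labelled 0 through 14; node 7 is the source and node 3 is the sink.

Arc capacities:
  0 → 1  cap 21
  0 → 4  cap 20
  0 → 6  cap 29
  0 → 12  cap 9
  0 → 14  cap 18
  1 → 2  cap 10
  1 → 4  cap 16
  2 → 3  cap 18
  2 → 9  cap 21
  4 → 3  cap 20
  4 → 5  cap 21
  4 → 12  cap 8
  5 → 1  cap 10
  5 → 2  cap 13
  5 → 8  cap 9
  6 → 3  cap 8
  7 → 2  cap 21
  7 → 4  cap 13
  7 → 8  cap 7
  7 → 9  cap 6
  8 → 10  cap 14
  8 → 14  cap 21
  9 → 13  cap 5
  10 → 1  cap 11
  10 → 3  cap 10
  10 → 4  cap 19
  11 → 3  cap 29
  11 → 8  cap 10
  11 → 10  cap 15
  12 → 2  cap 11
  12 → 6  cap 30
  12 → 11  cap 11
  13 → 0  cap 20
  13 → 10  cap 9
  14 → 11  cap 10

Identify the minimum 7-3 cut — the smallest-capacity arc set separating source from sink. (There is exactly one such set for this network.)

Min-cut arcs: {(2,3), (7,4), (7,8), (9,13)} (total capacity 43)

augment #1: 7→2→3 push 18
augment #2: 7→4→3 push 13
augment #3: 7→8→10→3 push 7
augment #4: 7→9→13→10→3 push 3
augment #5: 7→9→13→0→4→3 push 2
max flow = 43; residual-reachable set from 7 gives S-side
cut edges (S→T): {(2,3), (7,4), (7,8), (9,13)} total cap 43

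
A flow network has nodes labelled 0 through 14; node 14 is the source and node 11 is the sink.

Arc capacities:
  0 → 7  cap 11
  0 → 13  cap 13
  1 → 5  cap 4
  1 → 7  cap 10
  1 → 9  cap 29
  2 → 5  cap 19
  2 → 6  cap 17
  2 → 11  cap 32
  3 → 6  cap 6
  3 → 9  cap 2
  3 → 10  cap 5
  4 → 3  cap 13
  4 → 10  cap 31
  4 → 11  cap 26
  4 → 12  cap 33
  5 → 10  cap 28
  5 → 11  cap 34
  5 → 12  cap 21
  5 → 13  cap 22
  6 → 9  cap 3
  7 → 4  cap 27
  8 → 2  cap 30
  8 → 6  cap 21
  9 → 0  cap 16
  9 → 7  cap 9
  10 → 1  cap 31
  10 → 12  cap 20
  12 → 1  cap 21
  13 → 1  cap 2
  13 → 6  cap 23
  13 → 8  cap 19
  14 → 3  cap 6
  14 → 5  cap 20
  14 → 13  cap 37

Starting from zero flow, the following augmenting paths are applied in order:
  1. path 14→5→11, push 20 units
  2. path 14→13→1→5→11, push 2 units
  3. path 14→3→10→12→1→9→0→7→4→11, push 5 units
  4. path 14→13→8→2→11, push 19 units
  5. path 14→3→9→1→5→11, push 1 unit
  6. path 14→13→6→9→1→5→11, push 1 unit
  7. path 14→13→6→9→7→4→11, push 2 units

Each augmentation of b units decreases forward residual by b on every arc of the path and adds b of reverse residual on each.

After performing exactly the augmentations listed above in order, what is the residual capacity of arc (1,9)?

Residual capacity of (1,9): 26

after path 1 (14→5→11, push 20): res(1,9)=29
after path 2 (14→13→1→5→11, push 2): res(1,9)=29
after path 3 (14→3→10→12→1→9→0→7→4→11, push 5): res(1,9)=24
after path 4 (14→13→8→2→11, push 19): res(1,9)=24
after path 5 (14→3→9→1→5→11, push 1): res(1,9)=25
after path 6 (14→13→6→9→1→5→11, push 1): res(1,9)=26
after path 7 (14→13→6→9→7→4→11, push 2): res(1,9)=26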